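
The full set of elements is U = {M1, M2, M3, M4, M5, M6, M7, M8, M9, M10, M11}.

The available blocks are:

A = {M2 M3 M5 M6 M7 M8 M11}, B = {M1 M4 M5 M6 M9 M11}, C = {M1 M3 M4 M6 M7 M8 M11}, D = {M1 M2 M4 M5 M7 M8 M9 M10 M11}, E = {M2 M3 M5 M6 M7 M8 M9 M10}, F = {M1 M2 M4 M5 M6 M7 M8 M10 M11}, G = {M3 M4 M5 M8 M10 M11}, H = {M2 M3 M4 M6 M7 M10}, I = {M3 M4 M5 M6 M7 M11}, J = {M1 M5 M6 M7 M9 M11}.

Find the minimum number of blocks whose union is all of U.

2

D and E together: D ∪ E = {M1, M2, M3, M4, M5, M6, M7, M8, M9, M10, M11} — every element is covered.
No single block has all 11 elements (the largest, D, has 9), so 2 is optimal.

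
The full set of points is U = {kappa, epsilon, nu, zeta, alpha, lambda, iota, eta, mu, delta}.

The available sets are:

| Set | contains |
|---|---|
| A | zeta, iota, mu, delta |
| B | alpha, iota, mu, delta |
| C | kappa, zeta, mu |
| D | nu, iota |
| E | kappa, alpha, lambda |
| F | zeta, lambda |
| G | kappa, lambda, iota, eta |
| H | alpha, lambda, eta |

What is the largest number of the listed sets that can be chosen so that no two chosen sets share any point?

C, D, H are pairwise disjoint (C={kappa,zeta,mu}; D={nu,iota}; H={alpha,lambda,eta}).
Every remaining set overlaps one of these, and no 4 of the listed sets are pairwise disjoint, so 3 is the maximum.

3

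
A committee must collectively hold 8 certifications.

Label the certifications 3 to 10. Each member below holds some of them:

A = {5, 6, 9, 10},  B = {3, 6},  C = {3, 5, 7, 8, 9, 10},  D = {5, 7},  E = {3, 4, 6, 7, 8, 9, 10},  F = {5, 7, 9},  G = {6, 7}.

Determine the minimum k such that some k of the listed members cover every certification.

D and E together: D ∪ E = {3, 4, 5, 6, 7, 8, 9, 10} — every certification is covered.
No single member has all 8 certifications (the largest, E, has 7), so 2 is optimal.

2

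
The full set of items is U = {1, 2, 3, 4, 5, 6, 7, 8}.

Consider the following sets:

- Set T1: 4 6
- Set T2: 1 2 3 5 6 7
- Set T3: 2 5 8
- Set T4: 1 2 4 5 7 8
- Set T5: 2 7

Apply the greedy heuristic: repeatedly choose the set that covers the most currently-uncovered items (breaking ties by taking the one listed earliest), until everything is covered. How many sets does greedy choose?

2

Greedy: pick T2 (covers 6 new) → pick T4 (covers 2 new). Total picks: 2.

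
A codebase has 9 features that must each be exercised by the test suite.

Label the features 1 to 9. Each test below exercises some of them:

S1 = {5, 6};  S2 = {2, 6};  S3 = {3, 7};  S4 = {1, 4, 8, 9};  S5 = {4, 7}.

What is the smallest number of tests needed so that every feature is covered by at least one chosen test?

Take {S1, S2, S3, S4}. Their union is {1, 2, 3, 4, 5, 6, 7, 8, 9}, which is all 9 features.
Only S4 contains 1, so S4 is forced; the remaining 5 features need at least 3 more tests (each remaining test adds at most 2) — so at least 4 tests are needed, and 4 is optimal.

4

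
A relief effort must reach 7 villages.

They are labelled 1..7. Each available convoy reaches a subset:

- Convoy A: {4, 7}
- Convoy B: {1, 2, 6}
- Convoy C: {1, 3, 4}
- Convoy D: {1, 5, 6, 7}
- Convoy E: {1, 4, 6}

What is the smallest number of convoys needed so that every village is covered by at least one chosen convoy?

3

B and C and D together: B ∪ C ∪ D = {1, 2, 3, 4, 5, 6, 7} — every village is covered.
Only B contains 2, so B is forced; the remaining 4 villages need at least 2 more convoys (each remaining convoy adds at most 2) — so at least 3 convoys are needed, and 3 is optimal.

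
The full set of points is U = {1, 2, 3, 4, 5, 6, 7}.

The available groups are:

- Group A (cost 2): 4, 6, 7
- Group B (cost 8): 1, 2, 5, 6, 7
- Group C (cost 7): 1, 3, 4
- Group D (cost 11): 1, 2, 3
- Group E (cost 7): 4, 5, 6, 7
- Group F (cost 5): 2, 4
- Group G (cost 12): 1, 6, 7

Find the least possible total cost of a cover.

15

B, C together cover every point (B ∪ C = {1, 2, 3, 4, 5, 6, 7}); total cost 8 + 7 = 15.
The greedy pick A, B, C costs 17; no covering selection beats 15.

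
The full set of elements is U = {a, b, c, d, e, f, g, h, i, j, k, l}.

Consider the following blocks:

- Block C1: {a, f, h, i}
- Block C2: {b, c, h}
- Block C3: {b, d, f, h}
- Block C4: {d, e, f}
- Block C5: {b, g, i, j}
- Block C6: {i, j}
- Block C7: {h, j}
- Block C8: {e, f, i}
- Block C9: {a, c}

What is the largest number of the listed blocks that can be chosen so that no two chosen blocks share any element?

C4, C7, C9 are pairwise disjoint (C4={d,e,f}; C7={h,j}; C9={a,c}).
Every remaining block overlaps one of these, and no 4 of the listed blocks are pairwise disjoint, so 3 is the maximum.

3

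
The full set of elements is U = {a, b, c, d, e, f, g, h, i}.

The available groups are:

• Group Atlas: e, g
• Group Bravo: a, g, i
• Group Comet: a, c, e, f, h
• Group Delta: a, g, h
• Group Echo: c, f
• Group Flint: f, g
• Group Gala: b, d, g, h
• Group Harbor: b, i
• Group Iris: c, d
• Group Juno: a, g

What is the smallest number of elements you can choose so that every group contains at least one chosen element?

3

Take T = {c, g, i}. Each listed group contains at least one of these, so T is a hitting set of size 3.
The groups Atlas, Harbor, Iris are pairwise disjoint, so any hitting set needs a separate element for each — at least 3. Hence 3 is optimal.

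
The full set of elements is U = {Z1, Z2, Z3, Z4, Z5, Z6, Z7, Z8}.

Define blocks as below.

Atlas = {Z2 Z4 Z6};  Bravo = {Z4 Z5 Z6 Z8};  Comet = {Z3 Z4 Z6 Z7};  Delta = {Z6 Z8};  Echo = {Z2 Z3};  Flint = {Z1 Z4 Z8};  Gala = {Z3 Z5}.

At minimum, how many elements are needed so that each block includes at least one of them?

Take H = {Z3, Z4, Z8}. Each listed block contains at least one of these, so H is a hitting set of size 3.
No choice of 2 elements meets every block, so 3 is the minimum.

3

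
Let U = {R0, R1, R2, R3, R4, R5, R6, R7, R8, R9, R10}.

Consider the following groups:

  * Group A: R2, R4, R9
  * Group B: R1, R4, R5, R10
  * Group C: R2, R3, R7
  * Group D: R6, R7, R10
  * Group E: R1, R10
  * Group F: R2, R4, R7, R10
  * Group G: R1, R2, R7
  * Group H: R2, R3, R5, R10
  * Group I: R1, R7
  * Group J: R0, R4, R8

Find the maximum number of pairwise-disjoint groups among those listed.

C, E, J are pairwise disjoint (C={R2,R3,R7}; E={R1,R10}; J={R0,R4,R8}).
Every remaining group overlaps one of these, and no 4 of the listed groups are pairwise disjoint, so 3 is the maximum.

3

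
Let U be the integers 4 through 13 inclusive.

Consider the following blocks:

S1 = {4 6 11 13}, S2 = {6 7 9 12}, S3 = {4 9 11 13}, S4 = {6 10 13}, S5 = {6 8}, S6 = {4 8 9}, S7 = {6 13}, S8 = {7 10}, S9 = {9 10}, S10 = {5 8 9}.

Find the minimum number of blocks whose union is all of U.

S2, S3, S8, and S10 cover everything between them: the union {4, 5, 6, 7, 8, 9, 10, 11, 12, 13} is all of U.
No 3 of the 10 blocks cover everything (all 120 combinations miss at least one point), so 4 is optimal.

4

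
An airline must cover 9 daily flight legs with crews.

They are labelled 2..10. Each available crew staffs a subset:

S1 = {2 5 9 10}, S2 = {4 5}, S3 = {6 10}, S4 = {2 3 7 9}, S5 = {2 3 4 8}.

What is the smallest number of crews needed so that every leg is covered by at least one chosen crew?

4

S2 and S3 and S4 and S5 together: S2 ∪ S3 ∪ S4 ∪ S5 = {2, 3, 4, 5, 6, 7, 8, 9, 10} — every leg is covered.
Only S4 contains 7, so S4 is forced; the remaining 5 legs need at least 3 more crews (each remaining crew adds at most 2) — so at least 4 crews are needed, and 4 is optimal.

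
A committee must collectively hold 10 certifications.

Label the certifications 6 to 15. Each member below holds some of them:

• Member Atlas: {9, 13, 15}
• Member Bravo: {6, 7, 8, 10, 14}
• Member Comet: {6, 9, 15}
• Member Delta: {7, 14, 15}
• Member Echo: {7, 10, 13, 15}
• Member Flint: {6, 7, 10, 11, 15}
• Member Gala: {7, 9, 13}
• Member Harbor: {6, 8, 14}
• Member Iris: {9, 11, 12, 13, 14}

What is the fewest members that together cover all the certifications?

Bravo and Delta and Iris together: Bravo ∪ Delta ∪ Iris = {6, 7, 8, 9, 10, 11, 12, 13, 14, 15} — every certification is covered.
Only Iris contains 12, so Iris is forced; the remaining 5 certifications need at least 2 more members (each remaining member adds at most 4) — so at least 3 members are needed, and 3 is optimal.

3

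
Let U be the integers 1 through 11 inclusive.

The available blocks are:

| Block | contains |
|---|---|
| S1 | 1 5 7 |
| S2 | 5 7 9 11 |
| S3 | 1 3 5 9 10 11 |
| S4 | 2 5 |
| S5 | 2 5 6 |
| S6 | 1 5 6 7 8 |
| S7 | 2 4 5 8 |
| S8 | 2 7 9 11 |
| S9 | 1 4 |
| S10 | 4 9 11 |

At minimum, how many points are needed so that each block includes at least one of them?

Take H = {2, 4, 5}. Each listed block contains at least one of these, so H is a hitting set of size 3.
No choice of 2 points meets every block, so 3 is the minimum.

3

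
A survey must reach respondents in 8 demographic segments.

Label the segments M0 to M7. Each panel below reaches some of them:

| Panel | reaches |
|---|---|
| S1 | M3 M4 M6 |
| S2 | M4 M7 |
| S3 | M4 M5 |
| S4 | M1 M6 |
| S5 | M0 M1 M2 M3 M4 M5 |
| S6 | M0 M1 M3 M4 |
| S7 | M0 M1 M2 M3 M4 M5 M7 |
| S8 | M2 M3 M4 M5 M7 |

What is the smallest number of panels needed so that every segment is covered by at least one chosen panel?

Take {S1, S7}. Their union is {M0, M1, M2, M3, M4, M5, M6, M7}, which is all 8 segments.
No single panel has all 8 segments (the largest, S7, has 7), so 2 is optimal.

2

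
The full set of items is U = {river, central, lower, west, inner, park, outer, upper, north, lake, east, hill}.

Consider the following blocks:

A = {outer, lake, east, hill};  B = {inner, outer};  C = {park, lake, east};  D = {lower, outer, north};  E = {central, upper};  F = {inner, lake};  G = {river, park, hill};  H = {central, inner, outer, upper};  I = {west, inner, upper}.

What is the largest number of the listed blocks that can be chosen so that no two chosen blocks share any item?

D, E, F, G are pairwise disjoint (D={lower,outer,north}; E={central,upper}; F={inner,lake}; G={river,park,hill}).
Every remaining block overlaps one of these, and no 5 of the listed blocks are pairwise disjoint, so 4 is the maximum.

4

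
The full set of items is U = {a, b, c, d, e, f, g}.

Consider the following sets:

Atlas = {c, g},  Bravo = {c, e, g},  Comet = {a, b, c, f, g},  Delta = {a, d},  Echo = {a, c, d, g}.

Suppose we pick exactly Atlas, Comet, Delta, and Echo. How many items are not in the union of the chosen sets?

Union of Atlas, Comet, Delta, Echo = {a, b, c, d, f, g}.
Not covered: e — 1 item.

1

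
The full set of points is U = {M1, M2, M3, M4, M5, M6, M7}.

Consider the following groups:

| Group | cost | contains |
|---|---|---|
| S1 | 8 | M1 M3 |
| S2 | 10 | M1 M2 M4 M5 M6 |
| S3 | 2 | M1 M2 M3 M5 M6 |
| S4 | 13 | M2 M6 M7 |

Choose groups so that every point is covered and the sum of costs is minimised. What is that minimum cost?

S2, S3, S4 together cover every point (S2 ∪ S3 ∪ S4 = {M1, M2, M3, M4, M5, M6, M7}); total cost 10 + 2 + 13 = 25.
No covering selection has total cost below 25.

25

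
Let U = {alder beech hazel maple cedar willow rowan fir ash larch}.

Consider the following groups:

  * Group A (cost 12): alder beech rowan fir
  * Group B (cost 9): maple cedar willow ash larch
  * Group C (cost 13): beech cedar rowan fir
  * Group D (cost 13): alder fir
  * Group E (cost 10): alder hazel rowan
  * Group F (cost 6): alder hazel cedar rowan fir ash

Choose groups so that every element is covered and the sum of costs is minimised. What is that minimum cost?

A, B, F together cover every element (A ∪ B ∪ F = {alder, beech, hazel, maple, cedar, willow, rowan, fir, ash, larch}); total cost 12 + 9 + 6 = 27.
No covering selection has total cost below 27.

27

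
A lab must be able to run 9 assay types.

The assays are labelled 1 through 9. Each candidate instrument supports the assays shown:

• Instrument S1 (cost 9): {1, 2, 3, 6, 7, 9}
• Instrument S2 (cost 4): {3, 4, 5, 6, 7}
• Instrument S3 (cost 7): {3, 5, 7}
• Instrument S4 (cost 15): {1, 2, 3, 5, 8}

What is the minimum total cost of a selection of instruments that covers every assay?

28

S1, S2, S4 together cover every assay (S1 ∪ S2 ∪ S4 = {1, 2, 3, 4, 5, 6, 7, 8, 9}); total cost 9 + 4 + 15 = 28.
No covering selection has total cost below 28.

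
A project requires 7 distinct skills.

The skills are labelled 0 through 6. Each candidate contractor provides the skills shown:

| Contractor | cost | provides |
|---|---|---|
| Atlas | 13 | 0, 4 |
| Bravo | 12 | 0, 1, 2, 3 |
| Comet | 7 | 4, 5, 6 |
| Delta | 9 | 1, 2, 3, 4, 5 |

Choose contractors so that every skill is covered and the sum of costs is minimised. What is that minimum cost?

19

Bravo, Comet together cover every skill (Bravo ∪ Comet = {0, 1, 2, 3, 4, 5, 6}); total cost 12 + 7 = 19.
The greedy pick Delta, Comet, Bravo costs 28; no covering selection beats 19.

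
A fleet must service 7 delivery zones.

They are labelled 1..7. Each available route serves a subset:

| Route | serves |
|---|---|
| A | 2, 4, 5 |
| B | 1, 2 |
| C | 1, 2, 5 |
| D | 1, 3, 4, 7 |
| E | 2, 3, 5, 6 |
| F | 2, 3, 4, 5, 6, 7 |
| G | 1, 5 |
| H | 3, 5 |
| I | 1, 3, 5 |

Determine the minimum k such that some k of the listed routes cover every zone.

2

Take {D, F}. Their union is {1, 2, 3, 4, 5, 6, 7}, which is all 7 zones.
No single route has all 7 zones (the largest, F, has 6), so 2 is optimal.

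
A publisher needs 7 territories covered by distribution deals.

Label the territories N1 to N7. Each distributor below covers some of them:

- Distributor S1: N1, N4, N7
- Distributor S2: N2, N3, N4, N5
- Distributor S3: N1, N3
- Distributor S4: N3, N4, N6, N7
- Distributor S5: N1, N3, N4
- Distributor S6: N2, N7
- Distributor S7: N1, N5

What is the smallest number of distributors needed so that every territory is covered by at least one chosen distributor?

3

S2 and S3 and S4 together: S2 ∪ S3 ∪ S4 = {N1, N2, N3, N4, N5, N6, N7} — every territory is covered.
Only S4 contains N6, so S4 is forced; the remaining 3 territories need at least 2 more distributors (each remaining distributor adds at most 2) — so at least 3 distributors are needed, and 3 is optimal.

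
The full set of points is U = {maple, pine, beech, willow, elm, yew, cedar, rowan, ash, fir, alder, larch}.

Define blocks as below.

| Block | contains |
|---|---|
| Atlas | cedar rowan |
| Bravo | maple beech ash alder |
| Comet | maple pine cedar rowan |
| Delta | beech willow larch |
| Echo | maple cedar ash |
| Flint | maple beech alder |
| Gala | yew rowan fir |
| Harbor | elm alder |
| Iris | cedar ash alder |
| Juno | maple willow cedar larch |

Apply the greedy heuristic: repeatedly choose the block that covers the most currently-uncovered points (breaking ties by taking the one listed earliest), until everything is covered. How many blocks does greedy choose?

Greedy: pick Bravo (covers 4 new) → pick Comet (covers 3 new) → pick Delta (covers 2 new) → pick Gala (covers 2 new) → pick Harbor (covers 1 new). Total picks: 5.

5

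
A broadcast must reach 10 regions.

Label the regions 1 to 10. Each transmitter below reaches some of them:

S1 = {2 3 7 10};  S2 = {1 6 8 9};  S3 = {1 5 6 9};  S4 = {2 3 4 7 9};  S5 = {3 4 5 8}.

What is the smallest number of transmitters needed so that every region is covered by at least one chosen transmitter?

3

Take {S1, S3, S5}. Their union is {1, 2, 3, 4, 5, 6, 7, 8, 9, 10}, which is all 10 regions.
Only S1 contains 10, so S1 is forced; the remaining 6 regions need at least 2 more transmitters (each remaining transmitter adds at most 4) — so at least 3 transmitters are needed, and 3 is optimal.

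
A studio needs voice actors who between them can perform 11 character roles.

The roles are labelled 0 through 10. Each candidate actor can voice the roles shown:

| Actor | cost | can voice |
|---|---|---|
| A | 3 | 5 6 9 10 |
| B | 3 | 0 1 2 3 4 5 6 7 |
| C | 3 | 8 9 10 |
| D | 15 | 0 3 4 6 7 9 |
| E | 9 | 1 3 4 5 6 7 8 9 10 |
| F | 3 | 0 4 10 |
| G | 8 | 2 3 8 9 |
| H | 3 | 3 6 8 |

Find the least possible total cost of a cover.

6

B, C together cover every role (B ∪ C = {0, 1, 2, 3, 4, 5, 6, 7, 8, 9, 10}); total cost 3 + 3 = 6.
No covering selection has total cost below 6.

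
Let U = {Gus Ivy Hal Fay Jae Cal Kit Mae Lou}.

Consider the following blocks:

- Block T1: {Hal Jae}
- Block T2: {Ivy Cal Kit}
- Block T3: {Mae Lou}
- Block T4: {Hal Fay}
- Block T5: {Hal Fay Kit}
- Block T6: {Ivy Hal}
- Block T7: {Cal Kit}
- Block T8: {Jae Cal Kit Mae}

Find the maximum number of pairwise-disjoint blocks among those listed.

T2, T3, T4 are pairwise disjoint (T2={Ivy,Cal,Kit}; T3={Mae,Lou}; T4={Hal,Fay}).
Every remaining block overlaps one of these, and no 4 of the listed blocks are pairwise disjoint, so 3 is the maximum.

3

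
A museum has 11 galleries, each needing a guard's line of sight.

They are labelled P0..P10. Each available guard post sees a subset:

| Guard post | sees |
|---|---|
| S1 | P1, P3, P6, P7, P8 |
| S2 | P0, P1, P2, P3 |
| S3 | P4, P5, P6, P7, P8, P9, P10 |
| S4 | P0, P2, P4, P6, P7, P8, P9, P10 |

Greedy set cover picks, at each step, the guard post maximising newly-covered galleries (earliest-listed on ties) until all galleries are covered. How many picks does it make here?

3

Greedy: pick S4 (covers 8 new) → pick S1 (covers 2 new) → pick S3 (covers 1 new). Total picks: 3.
(The true minimum cover uses only 2 guard posts, so greedy is not optimal here.)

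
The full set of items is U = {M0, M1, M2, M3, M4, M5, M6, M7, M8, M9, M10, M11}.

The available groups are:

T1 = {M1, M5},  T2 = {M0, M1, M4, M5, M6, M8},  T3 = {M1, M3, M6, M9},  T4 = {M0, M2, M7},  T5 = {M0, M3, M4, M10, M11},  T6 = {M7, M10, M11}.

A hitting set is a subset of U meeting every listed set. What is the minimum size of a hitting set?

The 3 items {M3, M5, M7} hit every group.
No choice of 2 items meets every group, so 3 is the minimum.

3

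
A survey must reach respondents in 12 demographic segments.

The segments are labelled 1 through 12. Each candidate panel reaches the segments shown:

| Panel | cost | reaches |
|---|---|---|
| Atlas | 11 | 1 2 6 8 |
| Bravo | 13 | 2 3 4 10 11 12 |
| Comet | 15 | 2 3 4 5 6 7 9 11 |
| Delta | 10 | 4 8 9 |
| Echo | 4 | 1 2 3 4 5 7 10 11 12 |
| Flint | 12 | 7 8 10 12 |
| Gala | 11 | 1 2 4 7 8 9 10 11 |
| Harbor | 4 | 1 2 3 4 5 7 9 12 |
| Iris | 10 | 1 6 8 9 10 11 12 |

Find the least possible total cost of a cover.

Harbor, Iris together cover every segment (Harbor ∪ Iris = {1, 2, 3, 4, 5, 6, 7, 8, 9, 10, 11, 12}); total cost 4 + 10 = 14.
No covering selection has total cost below 14.

14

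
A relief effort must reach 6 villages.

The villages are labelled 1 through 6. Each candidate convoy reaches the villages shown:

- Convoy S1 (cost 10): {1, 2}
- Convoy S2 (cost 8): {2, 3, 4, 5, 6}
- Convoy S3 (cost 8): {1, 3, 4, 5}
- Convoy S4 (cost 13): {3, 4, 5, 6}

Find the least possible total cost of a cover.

16

S2, S3 together cover every village (S2 ∪ S3 = {1, 2, 3, 4, 5, 6}); total cost 8 + 8 = 16.
No covering selection has total cost below 16.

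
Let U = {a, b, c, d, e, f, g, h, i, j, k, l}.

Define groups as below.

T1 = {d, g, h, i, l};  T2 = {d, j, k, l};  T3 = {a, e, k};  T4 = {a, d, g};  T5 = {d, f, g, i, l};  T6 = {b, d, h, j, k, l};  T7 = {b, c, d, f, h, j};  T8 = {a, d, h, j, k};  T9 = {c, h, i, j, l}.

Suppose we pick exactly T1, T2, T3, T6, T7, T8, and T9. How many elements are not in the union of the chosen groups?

0

Union of T1, T2, T3, T6, T7, T8, T9 = {a, b, c, d, e, f, g, h, i, j, k, l} — that's every element, so 0 are uncovered.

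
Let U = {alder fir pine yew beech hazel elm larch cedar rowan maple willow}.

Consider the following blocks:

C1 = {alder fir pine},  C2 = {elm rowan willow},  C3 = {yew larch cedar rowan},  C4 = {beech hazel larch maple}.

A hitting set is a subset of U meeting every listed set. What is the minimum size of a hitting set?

H = {fir, rowan, maple} meets every block (each contains at least one member of H), and |H| = 3.
The blocks C1, C2, C4 are pairwise disjoint, so any hitting set needs a separate point for each — at least 3. Hence 3 is optimal.

3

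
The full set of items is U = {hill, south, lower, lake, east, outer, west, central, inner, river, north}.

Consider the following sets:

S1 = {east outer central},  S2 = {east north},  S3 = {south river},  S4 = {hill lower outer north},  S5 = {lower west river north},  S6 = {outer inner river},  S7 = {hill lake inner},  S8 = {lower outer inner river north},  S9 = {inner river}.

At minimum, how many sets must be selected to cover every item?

4

Take {S1, S3, S5, S7}. Their union is {hill, south, lower, lake, east, outer, west, central, inner, river, north}, which is all 11 items.
Only S3 contains south, so S3 is forced; the remaining 9 items need at least 3 more sets (each remaining set adds at most 4) — so at least 4 sets are needed, and 4 is optimal.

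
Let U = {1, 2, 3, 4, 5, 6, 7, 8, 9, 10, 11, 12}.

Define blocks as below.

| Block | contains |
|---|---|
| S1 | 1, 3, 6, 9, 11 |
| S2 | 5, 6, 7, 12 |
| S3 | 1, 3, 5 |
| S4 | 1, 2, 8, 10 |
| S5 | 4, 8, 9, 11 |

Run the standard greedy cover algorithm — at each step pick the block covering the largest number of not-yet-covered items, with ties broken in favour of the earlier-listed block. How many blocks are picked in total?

Greedy: pick S1 (covers 5 new) → pick S2 (covers 3 new) → pick S4 (covers 3 new) → pick S5 (covers 1 new). Total picks: 4.

4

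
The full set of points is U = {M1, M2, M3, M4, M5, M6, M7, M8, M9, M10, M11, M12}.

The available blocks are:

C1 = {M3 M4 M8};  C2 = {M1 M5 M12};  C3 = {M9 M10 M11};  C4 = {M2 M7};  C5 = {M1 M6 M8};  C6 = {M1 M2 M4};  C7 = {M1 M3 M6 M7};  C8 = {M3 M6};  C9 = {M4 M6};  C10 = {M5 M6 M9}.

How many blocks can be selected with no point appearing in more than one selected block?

4

C2, C3, C4, C9 are pairwise disjoint (C2={M1,M5,M12}; C3={M9,M10,M11}; C4={M2,M7}; C9={M4,M6}).
Every remaining block overlaps one of these, and no 5 of the listed blocks are pairwise disjoint, so 4 is the maximum.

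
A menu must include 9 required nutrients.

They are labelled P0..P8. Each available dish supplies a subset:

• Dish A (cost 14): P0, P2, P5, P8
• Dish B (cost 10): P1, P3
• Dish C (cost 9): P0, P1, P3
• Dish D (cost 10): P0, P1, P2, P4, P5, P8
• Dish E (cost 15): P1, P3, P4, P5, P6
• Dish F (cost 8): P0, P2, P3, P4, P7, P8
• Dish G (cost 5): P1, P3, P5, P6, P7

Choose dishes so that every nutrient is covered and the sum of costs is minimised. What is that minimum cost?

13

F, G together cover every nutrient (F ∪ G = {P0, P1, P2, P3, P4, P5, P6, P7, P8}); total cost 8 + 5 = 13.
No covering selection has total cost below 13.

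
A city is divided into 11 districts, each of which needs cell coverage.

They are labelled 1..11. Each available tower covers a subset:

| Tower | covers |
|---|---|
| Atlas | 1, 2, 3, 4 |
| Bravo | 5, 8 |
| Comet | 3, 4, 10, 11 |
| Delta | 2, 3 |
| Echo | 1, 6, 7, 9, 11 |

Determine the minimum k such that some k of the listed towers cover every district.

Take {Atlas, Bravo, Comet, Echo}. Their union is {1, 2, 3, 4, 5, 6, 7, 8, 9, 10, 11}, which is all 11 districts.
No 3 of the 5 towers cover everything (all 10 combinations miss at least one district), so 4 is optimal.

4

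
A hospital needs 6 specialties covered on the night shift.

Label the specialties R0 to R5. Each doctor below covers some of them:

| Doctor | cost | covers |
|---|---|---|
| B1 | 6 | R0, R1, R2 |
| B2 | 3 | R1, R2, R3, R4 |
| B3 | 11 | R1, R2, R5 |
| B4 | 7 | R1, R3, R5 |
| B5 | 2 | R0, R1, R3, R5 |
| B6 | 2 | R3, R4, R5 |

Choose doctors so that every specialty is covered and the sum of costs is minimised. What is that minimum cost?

B2, B5 together cover every specialty (B2 ∪ B5 = {R0, R1, R2, R3, R4, R5}); total cost 3 + 2 = 5.
No covering selection has total cost below 5.

5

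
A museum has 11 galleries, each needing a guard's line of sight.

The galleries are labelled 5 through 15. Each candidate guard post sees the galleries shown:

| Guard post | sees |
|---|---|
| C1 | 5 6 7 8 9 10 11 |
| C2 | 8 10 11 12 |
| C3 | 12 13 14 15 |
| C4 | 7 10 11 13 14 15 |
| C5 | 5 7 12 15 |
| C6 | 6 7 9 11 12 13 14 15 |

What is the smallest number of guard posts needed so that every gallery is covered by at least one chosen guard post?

Take {C1, C3}. Their union is {5, 6, 7, 8, 9, 10, 11, 12, 13, 14, 15}, which is all 11 galleries.
No single guard post has all 11 galleries (the largest, C6, has 8), so 2 is optimal.

2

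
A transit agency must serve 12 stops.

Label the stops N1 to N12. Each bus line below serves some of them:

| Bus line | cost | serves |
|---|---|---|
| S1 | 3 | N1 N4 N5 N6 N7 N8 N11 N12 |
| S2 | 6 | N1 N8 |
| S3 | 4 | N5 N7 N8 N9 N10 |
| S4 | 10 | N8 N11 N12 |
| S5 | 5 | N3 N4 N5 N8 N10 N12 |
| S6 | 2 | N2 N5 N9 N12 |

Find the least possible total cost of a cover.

S1, S5, S6 together cover every stop (S1 ∪ S5 ∪ S6 = {N1, N2, N3, N4, N5, N6, N7, N8, N9, N10, N11, N12}); total cost 3 + 5 + 2 = 10.
No covering selection has total cost below 10.

10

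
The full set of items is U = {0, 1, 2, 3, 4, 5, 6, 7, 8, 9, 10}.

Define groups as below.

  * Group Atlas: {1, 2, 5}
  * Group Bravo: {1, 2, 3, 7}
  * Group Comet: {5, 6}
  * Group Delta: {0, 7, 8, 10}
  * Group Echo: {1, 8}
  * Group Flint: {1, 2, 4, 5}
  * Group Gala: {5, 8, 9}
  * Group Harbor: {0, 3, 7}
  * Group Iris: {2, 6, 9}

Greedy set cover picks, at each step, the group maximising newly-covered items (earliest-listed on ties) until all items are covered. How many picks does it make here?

Greedy: pick Bravo (covers 4 new) → pick Delta (covers 3 new) → pick Comet (covers 2 new) → pick Flint (covers 1 new) → pick Gala (covers 1 new). Total picks: 5.
(The true minimum cover uses only 4 groups, so greedy is not optimal here.)

5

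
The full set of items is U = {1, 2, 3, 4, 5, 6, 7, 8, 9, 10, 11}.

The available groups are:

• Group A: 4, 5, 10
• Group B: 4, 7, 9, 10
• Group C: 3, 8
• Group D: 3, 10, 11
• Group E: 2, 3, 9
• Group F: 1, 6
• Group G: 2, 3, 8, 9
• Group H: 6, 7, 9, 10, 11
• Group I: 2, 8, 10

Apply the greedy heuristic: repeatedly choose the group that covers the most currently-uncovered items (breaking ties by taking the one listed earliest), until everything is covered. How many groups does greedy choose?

Greedy: pick H (covers 5 new) → pick G (covers 3 new) → pick A (covers 2 new) → pick F (covers 1 new). Total picks: 4.

4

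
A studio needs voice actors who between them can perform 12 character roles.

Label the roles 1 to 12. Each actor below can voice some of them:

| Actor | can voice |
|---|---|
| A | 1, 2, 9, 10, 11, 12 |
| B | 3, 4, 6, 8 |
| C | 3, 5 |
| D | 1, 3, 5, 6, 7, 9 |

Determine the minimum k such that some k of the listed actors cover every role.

A and B and D together: A ∪ B ∪ D = {1, 2, 3, 4, 5, 6, 7, 8, 9, 10, 11, 12} — every role is covered.
Only A contains 2, so A is forced; the remaining 6 roles need at least 2 more actors (each remaining actor adds at most 4) — so at least 3 actors are needed, and 3 is optimal.

3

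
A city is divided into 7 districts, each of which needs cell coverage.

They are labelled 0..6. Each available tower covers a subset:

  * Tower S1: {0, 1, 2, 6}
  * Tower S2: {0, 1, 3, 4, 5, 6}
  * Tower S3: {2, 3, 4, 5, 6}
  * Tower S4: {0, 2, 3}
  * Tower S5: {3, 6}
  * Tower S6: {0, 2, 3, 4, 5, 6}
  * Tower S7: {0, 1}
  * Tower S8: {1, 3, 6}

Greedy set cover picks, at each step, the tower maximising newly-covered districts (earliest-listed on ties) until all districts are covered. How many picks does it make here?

2

Greedy: pick S2 (covers 6 new) → pick S1 (covers 1 new). Total picks: 2.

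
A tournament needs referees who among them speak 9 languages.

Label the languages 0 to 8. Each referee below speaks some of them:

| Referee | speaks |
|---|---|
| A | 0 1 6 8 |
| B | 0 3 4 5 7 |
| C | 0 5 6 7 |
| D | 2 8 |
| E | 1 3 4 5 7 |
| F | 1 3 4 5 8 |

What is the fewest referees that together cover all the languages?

3

A and D and E together: A ∪ D ∪ E = {0, 1, 2, 3, 4, 5, 6, 7, 8} — every language is covered.
Only D contains 2, so D is forced; the remaining 7 languages need at least 2 more referees (each remaining referee adds at most 5) — so at least 3 referees are needed, and 3 is optimal.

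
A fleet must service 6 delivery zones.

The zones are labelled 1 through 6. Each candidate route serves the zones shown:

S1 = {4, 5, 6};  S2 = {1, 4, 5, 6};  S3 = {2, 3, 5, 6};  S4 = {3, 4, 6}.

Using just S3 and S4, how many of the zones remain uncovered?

Union of S3, S4 = {2, 3, 4, 5, 6}.
Not covered: 1 — 1 zone.

1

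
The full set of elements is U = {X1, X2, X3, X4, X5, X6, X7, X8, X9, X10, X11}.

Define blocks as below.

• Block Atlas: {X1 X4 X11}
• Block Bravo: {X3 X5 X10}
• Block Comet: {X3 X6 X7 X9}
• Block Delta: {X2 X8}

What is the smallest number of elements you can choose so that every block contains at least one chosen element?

3

The 3 elements {X3, X4, X8} hit every block.
The blocks Atlas, Comet, Delta are pairwise disjoint, so any hitting set needs a separate element for each — at least 3. Hence 3 is optimal.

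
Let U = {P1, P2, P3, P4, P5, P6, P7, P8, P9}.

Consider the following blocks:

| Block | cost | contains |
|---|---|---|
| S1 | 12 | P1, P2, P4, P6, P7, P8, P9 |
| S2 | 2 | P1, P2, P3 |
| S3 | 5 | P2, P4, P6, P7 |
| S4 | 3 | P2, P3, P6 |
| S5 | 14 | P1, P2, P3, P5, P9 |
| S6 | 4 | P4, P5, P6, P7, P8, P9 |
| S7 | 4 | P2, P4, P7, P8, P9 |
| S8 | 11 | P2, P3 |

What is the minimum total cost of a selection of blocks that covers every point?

6

S2, S6 together cover every point (S2 ∪ S6 = {P1, P2, P3, P4, P5, P6, P7, P8, P9}); total cost 2 + 4 = 6.
No covering selection has total cost below 6.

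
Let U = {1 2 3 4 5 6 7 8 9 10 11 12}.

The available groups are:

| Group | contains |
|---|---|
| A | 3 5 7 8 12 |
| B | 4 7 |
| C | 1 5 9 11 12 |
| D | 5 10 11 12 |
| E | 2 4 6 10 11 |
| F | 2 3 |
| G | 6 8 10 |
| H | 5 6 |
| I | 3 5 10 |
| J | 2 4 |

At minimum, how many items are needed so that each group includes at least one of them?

The 4 items {2, 5, 6, 7} hit every group.
The groups B, C, F, G are pairwise disjoint, so any hitting set needs a separate item for each — at least 4. Hence 4 is optimal.

4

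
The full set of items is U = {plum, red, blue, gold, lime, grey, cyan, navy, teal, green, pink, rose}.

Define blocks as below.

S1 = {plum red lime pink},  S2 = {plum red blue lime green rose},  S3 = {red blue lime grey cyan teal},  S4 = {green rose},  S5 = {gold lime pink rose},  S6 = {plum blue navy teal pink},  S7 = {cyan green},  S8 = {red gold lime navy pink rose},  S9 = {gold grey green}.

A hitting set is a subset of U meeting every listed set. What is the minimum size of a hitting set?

Take H = {blue, green, pink}. Each listed block contains at least one of these, so H is a hitting set of size 3.
No choice of 2 items meets every block, so 3 is the minimum.

3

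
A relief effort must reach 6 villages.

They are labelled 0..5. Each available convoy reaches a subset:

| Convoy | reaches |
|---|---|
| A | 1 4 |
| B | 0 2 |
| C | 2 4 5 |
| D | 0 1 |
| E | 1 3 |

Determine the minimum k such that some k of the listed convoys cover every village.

Take {B, C, E}. Their union is {0, 1, 2, 3, 4, 5}, which is all 6 villages.
Only E contains 3, so E is forced; the remaining 4 villages need at least 2 more convoys (each remaining convoy adds at most 3) — so at least 3 convoys are needed, and 3 is optimal.

3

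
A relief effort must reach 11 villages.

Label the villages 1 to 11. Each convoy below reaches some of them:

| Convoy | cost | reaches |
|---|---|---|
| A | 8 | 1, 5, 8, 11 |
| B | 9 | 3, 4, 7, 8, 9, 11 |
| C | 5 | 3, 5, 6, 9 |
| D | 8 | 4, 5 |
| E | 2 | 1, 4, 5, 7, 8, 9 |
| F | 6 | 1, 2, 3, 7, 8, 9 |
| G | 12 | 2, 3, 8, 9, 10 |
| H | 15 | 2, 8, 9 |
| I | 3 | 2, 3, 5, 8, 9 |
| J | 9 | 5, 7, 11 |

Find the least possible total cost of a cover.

27

A, C, E, G together cover every village (A ∪ C ∪ E ∪ G = {1, 2, 3, 4, 5, 6, 7, 8, 9, 10, 11}); total cost 8 + 5 + 2 + 12 = 27.
The greedy pick E, I, C, A, G costs 30; no covering selection beats 27.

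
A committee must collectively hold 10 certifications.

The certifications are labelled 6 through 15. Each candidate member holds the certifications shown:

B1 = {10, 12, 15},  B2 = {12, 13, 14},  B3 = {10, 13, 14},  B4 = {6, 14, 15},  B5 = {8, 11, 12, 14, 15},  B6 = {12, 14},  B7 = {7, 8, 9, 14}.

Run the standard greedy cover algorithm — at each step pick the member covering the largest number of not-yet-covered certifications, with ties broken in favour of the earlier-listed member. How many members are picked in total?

Greedy: pick B5 (covers 5 new) → pick B3 (covers 2 new) → pick B7 (covers 2 new) → pick B4 (covers 1 new). Total picks: 4.

4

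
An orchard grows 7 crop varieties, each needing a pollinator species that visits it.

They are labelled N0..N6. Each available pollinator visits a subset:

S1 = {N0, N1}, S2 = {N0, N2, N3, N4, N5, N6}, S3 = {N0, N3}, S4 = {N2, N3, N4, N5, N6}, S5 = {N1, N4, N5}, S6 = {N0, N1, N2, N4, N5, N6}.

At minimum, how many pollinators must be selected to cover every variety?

Take {S3, S6}. Their union is {N0, N1, N2, N3, N4, N5, N6}, which is all 7 varieties.
No single pollinator has all 7 varieties (the largest, S2, has 6), so 2 is optimal.

2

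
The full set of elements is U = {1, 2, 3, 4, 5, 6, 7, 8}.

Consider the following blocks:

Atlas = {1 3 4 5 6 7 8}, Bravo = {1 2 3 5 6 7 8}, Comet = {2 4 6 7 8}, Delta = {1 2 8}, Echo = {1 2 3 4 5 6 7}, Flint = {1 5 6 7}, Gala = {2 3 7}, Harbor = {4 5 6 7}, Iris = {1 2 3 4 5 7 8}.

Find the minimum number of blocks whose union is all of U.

Atlas and Bravo together: Atlas ∪ Bravo = {1, 2, 3, 4, 5, 6, 7, 8} — every element is covered.
No single block has all 8 elements (the largest, Atlas, has 7), so 2 is optimal.

2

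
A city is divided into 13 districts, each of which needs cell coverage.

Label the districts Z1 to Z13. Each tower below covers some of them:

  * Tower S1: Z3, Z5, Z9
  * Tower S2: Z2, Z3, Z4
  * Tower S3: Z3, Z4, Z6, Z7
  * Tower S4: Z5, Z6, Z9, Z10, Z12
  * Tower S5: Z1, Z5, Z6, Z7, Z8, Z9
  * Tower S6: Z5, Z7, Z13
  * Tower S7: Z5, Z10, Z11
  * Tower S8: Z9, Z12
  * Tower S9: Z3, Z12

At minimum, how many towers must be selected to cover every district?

5

Take {S2, S5, S6, S7, S9}. Their union is {Z1, Z2, Z3, Z4, Z5, Z6, Z7, Z8, Z9, Z10, Z11, Z12, Z13}, which is all 13 districts.
No 4 of the 9 towers cover everything (all 126 combinations miss at least one district), so 5 is optimal.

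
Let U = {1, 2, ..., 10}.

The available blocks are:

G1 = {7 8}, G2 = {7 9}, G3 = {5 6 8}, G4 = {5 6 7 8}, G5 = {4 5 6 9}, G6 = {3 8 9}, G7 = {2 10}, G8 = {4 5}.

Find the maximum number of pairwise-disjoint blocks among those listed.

G2, G3, G7 are pairwise disjoint (G2={7,9}; G3={5,6,8}; G7={2,10}).
Every remaining block overlaps one of these, and no 4 of the listed blocks are pairwise disjoint, so 3 is the maximum.

3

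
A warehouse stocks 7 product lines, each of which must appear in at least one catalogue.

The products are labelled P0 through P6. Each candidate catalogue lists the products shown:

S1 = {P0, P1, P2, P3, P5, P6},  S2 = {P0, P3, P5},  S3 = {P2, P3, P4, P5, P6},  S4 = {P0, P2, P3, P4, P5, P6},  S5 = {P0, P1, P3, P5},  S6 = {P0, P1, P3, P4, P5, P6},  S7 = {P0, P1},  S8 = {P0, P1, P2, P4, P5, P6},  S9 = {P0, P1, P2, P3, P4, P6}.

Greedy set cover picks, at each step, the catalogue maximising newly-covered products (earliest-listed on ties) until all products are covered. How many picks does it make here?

2

Greedy: pick S1 (covers 6 new) → pick S3 (covers 1 new). Total picks: 2.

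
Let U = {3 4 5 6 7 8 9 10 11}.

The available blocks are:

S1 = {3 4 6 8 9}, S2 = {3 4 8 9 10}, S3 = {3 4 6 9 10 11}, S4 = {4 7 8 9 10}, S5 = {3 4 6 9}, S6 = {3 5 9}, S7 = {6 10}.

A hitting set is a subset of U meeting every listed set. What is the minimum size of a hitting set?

H = {6, 9} meets every block (each contains at least one member of H), and |H| = 2.
The blocks S6, S7 are pairwise disjoint, so any hitting set needs a separate element for each — at least 2. Hence 2 is optimal.

2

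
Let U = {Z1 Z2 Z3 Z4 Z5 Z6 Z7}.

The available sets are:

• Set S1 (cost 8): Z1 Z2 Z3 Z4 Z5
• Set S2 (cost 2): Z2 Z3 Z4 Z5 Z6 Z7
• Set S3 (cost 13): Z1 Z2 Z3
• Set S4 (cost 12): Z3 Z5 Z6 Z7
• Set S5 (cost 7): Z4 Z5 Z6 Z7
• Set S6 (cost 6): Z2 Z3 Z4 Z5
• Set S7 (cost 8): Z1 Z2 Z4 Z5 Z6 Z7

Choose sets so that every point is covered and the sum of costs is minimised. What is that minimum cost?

S1, S2 together cover every point (S1 ∪ S2 = {Z1, Z2, Z3, Z4, Z5, Z6, Z7}); total cost 8 + 2 = 10.
No covering selection has total cost below 10.

10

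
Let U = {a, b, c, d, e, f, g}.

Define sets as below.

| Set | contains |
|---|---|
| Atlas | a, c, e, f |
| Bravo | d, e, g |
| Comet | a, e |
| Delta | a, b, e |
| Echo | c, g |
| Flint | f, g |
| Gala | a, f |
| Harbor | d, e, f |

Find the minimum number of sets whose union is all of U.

Delta and Echo and Harbor together: Delta ∪ Echo ∪ Harbor = {a, b, c, d, e, f, g} — every point is covered.
Only Delta contains b, so Delta is forced; the remaining 4 points need at least 2 more sets (each remaining set adds at most 2) — so at least 3 sets are needed, and 3 is optimal.

3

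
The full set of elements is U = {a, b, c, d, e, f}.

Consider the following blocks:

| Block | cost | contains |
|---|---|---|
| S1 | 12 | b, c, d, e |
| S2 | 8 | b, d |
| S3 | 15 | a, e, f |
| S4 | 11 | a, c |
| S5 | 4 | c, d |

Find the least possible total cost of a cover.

S1, S3 together cover every element (S1 ∪ S3 = {a, b, c, d, e, f}); total cost 12 + 15 = 27.
No covering selection has total cost below 27.

27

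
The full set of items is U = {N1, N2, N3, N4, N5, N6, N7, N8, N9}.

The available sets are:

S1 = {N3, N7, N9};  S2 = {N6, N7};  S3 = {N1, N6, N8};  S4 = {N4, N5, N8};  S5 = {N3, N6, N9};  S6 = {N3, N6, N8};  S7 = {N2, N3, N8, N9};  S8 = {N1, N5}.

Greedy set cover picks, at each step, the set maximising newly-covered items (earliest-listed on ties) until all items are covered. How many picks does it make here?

Greedy: pick S7 (covers 4 new) → pick S2 (covers 2 new) → pick S4 (covers 2 new) → pick S3 (covers 1 new). Total picks: 4.

4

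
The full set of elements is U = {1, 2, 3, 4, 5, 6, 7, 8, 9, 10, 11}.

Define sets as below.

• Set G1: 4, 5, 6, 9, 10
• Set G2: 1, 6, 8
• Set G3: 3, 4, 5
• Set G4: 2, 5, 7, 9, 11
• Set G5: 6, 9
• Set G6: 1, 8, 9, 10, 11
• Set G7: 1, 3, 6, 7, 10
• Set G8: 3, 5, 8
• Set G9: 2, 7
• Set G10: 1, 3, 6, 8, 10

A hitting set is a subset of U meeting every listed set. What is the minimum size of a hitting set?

4

Take H = {1, 2, 5, 6}. Each listed set contains at least one of these, so H is a hitting set of size 4.
No choice of 3 elements meets every set, so 4 is the minimum.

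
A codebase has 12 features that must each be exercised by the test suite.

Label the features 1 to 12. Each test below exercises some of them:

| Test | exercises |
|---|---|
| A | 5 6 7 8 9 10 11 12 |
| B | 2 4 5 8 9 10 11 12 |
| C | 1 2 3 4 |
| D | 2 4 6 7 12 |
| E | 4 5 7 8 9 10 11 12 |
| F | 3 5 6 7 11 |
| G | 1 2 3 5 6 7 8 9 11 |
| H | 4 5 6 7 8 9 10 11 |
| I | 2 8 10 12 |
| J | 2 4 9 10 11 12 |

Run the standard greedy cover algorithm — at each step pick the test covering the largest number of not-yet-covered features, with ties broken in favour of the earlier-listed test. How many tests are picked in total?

Greedy: pick G (covers 9 new) → pick B (covers 3 new). Total picks: 2.

2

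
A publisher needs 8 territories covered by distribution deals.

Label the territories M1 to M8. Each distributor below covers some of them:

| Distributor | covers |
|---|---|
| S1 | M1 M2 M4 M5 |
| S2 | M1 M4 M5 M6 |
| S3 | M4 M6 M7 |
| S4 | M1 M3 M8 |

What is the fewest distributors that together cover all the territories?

Take {S1, S3, S4}. Their union is {M1, M2, M3, M4, M5, M6, M7, M8}, which is all 8 territories.
Only S1 contains M2, so S1 is forced; the remaining 4 territories need at least 2 more distributors (each remaining distributor adds at most 2) — so at least 3 distributors are needed, and 3 is optimal.

3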